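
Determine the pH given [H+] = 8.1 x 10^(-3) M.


pH = -log10([H+])
pH = -log10(8.1 x 10^(-3))
pH = 2.0915

2.0915


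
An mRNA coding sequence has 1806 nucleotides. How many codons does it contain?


codons = nucleotides / 3
codons = 1806 / 3 = 602

602


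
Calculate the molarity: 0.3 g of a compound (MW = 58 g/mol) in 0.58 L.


C = (mass / MW) / volume
C = (0.3 / 58) / 0.58
C = 0.0089 M

0.0089 M


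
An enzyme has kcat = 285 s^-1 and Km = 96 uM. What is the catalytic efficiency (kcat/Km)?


Catalytic efficiency = kcat / Km
= 285 / 96
= 2.9688 uM^-1*s^-1

2.9688 uM^-1*s^-1


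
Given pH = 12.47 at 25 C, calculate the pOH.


pOH = 14 - pH
pOH = 14 - 12.47
pOH = 1.53

1.53


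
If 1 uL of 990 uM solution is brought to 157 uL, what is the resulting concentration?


C2 = C1 * V1 / V2
C2 = 990 * 1 / 157
C2 = 6.3057 uM

6.3057 uM


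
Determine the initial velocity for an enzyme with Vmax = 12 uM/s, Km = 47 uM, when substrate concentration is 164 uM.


v = Vmax * [S] / (Km + [S])
v = 12 * 164 / (47 + 164)
v = 9.327 uM/s

9.327 uM/s


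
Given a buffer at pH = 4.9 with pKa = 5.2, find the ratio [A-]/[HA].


[A-]/[HA] = 10^(pH - pKa)
= 10^(4.9 - 5.2)
= 0.5012

0.5012


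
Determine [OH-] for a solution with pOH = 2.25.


[OH-] = 10^(-pOH)
[OH-] = 10^(-2.25)
[OH-] = 0.0056 M

0.0056 M


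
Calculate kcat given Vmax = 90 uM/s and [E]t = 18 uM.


kcat = Vmax / [E]t
kcat = 90 / 18
kcat = 5.0 s^-1

5.0 s^-1


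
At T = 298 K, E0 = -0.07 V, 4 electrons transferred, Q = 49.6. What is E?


E = E0 - (RT/nF) * ln(Q)
E = -0.07 - (8.314 * 298 / (4 * 96485)) * ln(49.6)
E = -0.0951 V

-0.0951 V


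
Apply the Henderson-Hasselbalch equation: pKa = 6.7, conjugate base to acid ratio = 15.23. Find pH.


pH = pKa + log10([A-]/[HA])
pH = 6.7 + log10(15.23)
pH = 7.8827

7.8827


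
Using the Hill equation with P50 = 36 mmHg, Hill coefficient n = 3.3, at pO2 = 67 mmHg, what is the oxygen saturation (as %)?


Y = pO2^n / (P50^n + pO2^n)
Y = 67^3.3 / (36^3.3 + 67^3.3)
Y = 88.59%

88.59%


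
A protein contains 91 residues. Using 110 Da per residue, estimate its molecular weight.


MW = n_residues * 110 Da
MW = 91 * 110
MW = 10010 Da

10010 Da


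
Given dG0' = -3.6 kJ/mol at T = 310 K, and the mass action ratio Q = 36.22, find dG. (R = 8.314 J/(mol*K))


dG = dG0' + RT * ln(Q) / 1000
dG = -3.6 + 8.314 * 310 * ln(36.22) / 1000
dG = 5.6516 kJ/mol

5.6516 kJ/mol


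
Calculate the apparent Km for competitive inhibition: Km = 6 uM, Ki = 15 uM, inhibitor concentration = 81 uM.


Km_app = Km * (1 + [I]/Ki)
Km_app = 6 * (1 + 81/15)
Km_app = 38.4 uM

38.4 uM


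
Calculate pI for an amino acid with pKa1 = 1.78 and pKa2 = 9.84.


pI = (pKa1 + pKa2) / 2
pI = (1.78 + 9.84) / 2
pI = 5.81

5.81


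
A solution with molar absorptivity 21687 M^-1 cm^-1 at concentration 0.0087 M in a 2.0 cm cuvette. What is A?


A = epsilon * c * l
A = 21687 * 0.0087 * 2.0
A = 377.3538

377.3538


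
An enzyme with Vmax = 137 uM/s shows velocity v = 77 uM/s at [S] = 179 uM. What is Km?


Km = [S] * (Vmax - v) / v
Km = 179 * (137 - 77) / 77
Km = 139.4805 uM

139.4805 uM


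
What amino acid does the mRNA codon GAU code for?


Standard genetic code lookup.
Codon GAU -> Asp

Asp


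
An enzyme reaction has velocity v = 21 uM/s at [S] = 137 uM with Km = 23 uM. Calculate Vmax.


Vmax = v * (Km + [S]) / [S]
Vmax = 21 * (23 + 137) / 137
Vmax = 24.5255 uM/s

24.5255 uM/s


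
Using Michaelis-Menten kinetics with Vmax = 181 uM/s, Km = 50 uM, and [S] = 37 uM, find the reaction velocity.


v = Vmax * [S] / (Km + [S])
v = 181 * 37 / (50 + 37)
v = 76.977 uM/s

76.977 uM/s


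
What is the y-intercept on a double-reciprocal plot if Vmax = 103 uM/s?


y-intercept = 1/Vmax
= 1/103
= 0.0097 s/uM

0.0097 s/uM


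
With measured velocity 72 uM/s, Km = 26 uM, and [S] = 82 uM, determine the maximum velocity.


Vmax = v * (Km + [S]) / [S]
Vmax = 72 * (26 + 82) / 82
Vmax = 94.8293 uM/s

94.8293 uM/s


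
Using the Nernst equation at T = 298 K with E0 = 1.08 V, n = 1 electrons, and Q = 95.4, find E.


E = E0 - (RT/nF) * ln(Q)
E = 1.08 - (8.314 * 298 / (1 * 96485)) * ln(95.4)
E = 0.963 V

0.963 V


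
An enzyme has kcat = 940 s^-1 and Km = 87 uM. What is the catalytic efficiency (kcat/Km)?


Catalytic efficiency = kcat / Km
= 940 / 87
= 10.8046 uM^-1*s^-1

10.8046 uM^-1*s^-1


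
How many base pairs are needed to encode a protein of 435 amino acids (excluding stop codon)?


Each amino acid = 1 codon = 3 bp
bp = 435 * 3 = 1305 bp

1305 bp


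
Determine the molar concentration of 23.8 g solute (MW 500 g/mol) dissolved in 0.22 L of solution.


C = (mass / MW) / volume
C = (23.8 / 500) / 0.22
C = 0.2164 M

0.2164 M


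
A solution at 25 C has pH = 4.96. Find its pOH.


pOH = 14 - pH
pOH = 14 - 4.96
pOH = 9.04

9.04


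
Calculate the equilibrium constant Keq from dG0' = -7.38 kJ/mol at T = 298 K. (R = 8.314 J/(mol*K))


Keq = exp(-dG0 * 1000 / (R * T))
Keq = exp(-(-7.38) * 1000 / (8.314 * 298))
Keq = 19.6627

19.6627


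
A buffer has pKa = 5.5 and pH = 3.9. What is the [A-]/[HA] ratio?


[A-]/[HA] = 10^(pH - pKa)
= 10^(3.9 - 5.5)
= 0.0251

0.0251


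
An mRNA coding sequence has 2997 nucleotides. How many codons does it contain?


codons = nucleotides / 3
codons = 2997 / 3 = 999

999


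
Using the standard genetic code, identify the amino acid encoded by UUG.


Standard genetic code lookup.
Codon UUG -> Leu

Leu


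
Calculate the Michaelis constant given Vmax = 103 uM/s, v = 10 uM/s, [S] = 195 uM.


Km = [S] * (Vmax - v) / v
Km = 195 * (103 - 10) / 10
Km = 1813.5 uM

1813.5 uM


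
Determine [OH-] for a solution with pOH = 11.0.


[OH-] = 10^(-pOH)
[OH-] = 10^(-11.0)
[OH-] = 1.000e-11 M

1.000e-11 M


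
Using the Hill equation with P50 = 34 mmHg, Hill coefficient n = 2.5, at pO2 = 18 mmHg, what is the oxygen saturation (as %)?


Y = pO2^n / (P50^n + pO2^n)
Y = 18^2.5 / (34^2.5 + 18^2.5)
Y = 16.94%

16.94%


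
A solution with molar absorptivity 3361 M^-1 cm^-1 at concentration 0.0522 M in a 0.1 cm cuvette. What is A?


A = epsilon * c * l
A = 3361 * 0.0522 * 0.1
A = 17.5444

17.5444


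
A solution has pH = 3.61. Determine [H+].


[H+] = 10^(-pH)
[H+] = 10^(-3.61)
[H+] = 2.455e-04 M

2.455e-04 M


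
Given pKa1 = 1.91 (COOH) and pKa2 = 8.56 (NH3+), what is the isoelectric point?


pI = (pKa1 + pKa2) / 2
pI = (1.91 + 8.56) / 2
pI = 5.235

5.235


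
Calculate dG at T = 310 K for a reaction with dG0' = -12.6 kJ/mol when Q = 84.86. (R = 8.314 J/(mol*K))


dG = dG0' + RT * ln(Q) / 1000
dG = -12.6 + 8.314 * 310 * ln(84.86) / 1000
dG = -1.154 kJ/mol

-1.154 kJ/mol


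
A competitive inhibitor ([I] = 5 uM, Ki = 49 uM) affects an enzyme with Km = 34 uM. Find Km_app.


Km_app = Km * (1 + [I]/Ki)
Km_app = 34 * (1 + 5/49)
Km_app = 37.4694 uM

37.4694 uM


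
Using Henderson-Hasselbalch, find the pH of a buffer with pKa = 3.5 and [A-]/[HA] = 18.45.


pH = pKa + log10([A-]/[HA])
pH = 3.5 + log10(18.45)
pH = 4.766

4.766


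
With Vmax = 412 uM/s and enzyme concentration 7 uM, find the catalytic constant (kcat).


kcat = Vmax / [E]t
kcat = 412 / 7
kcat = 58.8571 s^-1

58.8571 s^-1


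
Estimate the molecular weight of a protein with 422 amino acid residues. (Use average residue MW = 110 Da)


MW = n_residues * 110 Da
MW = 422 * 110
MW = 46420 Da

46420 Da


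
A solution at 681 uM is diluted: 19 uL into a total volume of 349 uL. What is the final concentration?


C2 = C1 * V1 / V2
C2 = 681 * 19 / 349
C2 = 37.0745 uM

37.0745 uM


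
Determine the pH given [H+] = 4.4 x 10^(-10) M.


pH = -log10([H+])
pH = -log10(4.4 x 10^(-10))
pH = 9.3565

9.3565


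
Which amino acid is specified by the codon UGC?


Standard genetic code lookup.
Codon UGC -> Cys

Cys


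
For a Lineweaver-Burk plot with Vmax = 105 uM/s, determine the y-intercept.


y-intercept = 1/Vmax
= 1/105
= 0.0095 s/uM

0.0095 s/uM


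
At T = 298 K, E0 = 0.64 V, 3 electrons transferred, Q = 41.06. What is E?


E = E0 - (RT/nF) * ln(Q)
E = 0.64 - (8.314 * 298 / (3 * 96485)) * ln(41.06)
E = 0.6082 V

0.6082 V


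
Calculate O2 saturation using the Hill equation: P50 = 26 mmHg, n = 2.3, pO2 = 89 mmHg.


Y = pO2^n / (P50^n + pO2^n)
Y = 89^2.3 / (26^2.3 + 89^2.3)
Y = 94.43%

94.43%


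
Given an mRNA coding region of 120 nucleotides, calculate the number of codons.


codons = nucleotides / 3
codons = 120 / 3 = 40

40


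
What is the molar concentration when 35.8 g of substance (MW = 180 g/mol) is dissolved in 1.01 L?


C = (mass / MW) / volume
C = (35.8 / 180) / 1.01
C = 0.1969 M

0.1969 M


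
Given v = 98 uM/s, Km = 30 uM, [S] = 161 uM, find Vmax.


Vmax = v * (Km + [S]) / [S]
Vmax = 98 * (30 + 161) / 161
Vmax = 116.2609 uM/s

116.2609 uM/s


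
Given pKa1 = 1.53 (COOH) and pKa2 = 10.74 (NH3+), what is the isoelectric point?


pI = (pKa1 + pKa2) / 2
pI = (1.53 + 10.74) / 2
pI = 6.135

6.135


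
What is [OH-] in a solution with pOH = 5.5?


[OH-] = 10^(-pOH)
[OH-] = 10^(-5.5)
[OH-] = 3.162e-06 M

3.162e-06 M


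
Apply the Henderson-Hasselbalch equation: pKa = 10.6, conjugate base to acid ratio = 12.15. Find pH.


pH = pKa + log10([A-]/[HA])
pH = 10.6 + log10(12.15)
pH = 11.6846

11.6846


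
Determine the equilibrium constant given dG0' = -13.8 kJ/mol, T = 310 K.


Keq = exp(-dG0 * 1000 / (R * T))
Keq = exp(-(-13.8) * 1000 / (8.314 * 310))
Keq = 211.528

211.528


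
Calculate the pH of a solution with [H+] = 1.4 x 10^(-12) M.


pH = -log10([H+])
pH = -log10(1.4 x 10^(-12))
pH = 11.8539

11.8539


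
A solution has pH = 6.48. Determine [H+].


[H+] = 10^(-pH)
[H+] = 10^(-6.48)
[H+] = 3.311e-07 M

3.311e-07 M


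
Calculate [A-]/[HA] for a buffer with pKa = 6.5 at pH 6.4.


[A-]/[HA] = 10^(pH - pKa)
= 10^(6.4 - 6.5)
= 0.7943

0.7943


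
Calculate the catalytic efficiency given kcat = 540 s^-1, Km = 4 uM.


Catalytic efficiency = kcat / Km
= 540 / 4
= 135.0 uM^-1*s^-1

135.0 uM^-1*s^-1


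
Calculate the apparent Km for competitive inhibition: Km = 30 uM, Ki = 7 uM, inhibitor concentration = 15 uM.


Km_app = Km * (1 + [I]/Ki)
Km_app = 30 * (1 + 15/7)
Km_app = 94.2857 uM

94.2857 uM


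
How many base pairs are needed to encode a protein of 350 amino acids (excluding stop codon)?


Each amino acid = 1 codon = 3 bp
bp = 350 * 3 = 1050 bp

1050 bp


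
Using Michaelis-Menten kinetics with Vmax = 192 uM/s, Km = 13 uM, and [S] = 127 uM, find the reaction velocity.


v = Vmax * [S] / (Km + [S])
v = 192 * 127 / (13 + 127)
v = 174.1714 uM/s

174.1714 uM/s


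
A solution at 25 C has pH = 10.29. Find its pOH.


pOH = 14 - pH
pOH = 14 - 10.29
pOH = 3.71

3.71


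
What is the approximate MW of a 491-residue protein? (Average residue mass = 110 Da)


MW = n_residues * 110 Da
MW = 491 * 110
MW = 54010 Da

54010 Da


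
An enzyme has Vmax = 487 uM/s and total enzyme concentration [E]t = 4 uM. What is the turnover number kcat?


kcat = Vmax / [E]t
kcat = 487 / 4
kcat = 121.75 s^-1

121.75 s^-1


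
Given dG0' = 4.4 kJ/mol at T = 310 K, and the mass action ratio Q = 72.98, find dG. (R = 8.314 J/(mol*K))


dG = dG0' + RT * ln(Q) / 1000
dG = 4.4 + 8.314 * 310 * ln(72.98) / 1000
dG = 15.4573 kJ/mol

15.4573 kJ/mol


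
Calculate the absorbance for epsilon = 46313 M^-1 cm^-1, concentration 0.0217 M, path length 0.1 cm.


A = epsilon * c * l
A = 46313 * 0.0217 * 0.1
A = 100.4992

100.4992


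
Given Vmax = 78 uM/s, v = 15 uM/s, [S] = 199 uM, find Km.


Km = [S] * (Vmax - v) / v
Km = 199 * (78 - 15) / 15
Km = 835.8 uM

835.8 uM


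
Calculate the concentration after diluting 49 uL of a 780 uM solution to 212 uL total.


C2 = C1 * V1 / V2
C2 = 780 * 49 / 212
C2 = 180.283 uM

180.283 uM


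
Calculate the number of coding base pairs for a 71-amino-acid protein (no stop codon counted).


Each amino acid = 1 codon = 3 bp
bp = 71 * 3 = 213 bp

213 bp


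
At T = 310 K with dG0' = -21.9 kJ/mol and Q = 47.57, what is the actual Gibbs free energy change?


dG = dG0' + RT * ln(Q) / 1000
dG = -21.9 + 8.314 * 310 * ln(47.57) / 1000
dG = -11.9458 kJ/mol

-11.9458 kJ/mol


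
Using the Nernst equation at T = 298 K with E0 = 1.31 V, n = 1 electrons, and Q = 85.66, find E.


E = E0 - (RT/nF) * ln(Q)
E = 1.31 - (8.314 * 298 / (1 * 96485)) * ln(85.66)
E = 1.1957 V

1.1957 V


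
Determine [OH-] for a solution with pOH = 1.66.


[OH-] = 10^(-pOH)
[OH-] = 10^(-1.66)
[OH-] = 0.0219 M

0.0219 M


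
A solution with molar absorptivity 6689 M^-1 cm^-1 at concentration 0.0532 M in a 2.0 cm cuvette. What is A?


A = epsilon * c * l
A = 6689 * 0.0532 * 2.0
A = 711.7096

711.7096


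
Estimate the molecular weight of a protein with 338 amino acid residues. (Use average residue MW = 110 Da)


MW = n_residues * 110 Da
MW = 338 * 110
MW = 37180 Da

37180 Da


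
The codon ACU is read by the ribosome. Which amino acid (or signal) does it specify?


Standard genetic code lookup.
Codon ACU -> Thr

Thr


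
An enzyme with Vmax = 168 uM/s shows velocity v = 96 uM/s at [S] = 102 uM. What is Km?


Km = [S] * (Vmax - v) / v
Km = 102 * (168 - 96) / 96
Km = 76.5 uM

76.5 uM


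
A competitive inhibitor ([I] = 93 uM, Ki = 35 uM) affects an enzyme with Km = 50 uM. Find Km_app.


Km_app = Km * (1 + [I]/Ki)
Km_app = 50 * (1 + 93/35)
Km_app = 182.8571 uM

182.8571 uM


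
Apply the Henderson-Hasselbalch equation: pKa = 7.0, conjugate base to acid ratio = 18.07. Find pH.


pH = pKa + log10([A-]/[HA])
pH = 7.0 + log10(18.07)
pH = 8.257

8.257


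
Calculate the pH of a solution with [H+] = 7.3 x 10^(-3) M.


pH = -log10([H+])
pH = -log10(7.3 x 10^(-3))
pH = 2.1367

2.1367


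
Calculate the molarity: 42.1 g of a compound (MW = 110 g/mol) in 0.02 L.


C = (mass / MW) / volume
C = (42.1 / 110) / 0.02
C = 19.1364 M

19.1364 M


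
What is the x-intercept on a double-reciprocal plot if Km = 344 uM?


x-intercept = -1/Km
= -1/344
= -0.0029 1/uM

-0.0029 1/uM


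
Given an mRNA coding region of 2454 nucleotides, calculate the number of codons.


codons = nucleotides / 3
codons = 2454 / 3 = 818

818


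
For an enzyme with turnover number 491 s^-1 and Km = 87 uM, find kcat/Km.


Catalytic efficiency = kcat / Km
= 491 / 87
= 5.6437 uM^-1*s^-1

5.6437 uM^-1*s^-1


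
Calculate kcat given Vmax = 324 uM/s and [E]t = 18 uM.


kcat = Vmax / [E]t
kcat = 324 / 18
kcat = 18.0 s^-1

18.0 s^-1


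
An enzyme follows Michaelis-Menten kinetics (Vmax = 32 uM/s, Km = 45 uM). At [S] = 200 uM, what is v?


v = Vmax * [S] / (Km + [S])
v = 32 * 200 / (45 + 200)
v = 26.1224 uM/s

26.1224 uM/s


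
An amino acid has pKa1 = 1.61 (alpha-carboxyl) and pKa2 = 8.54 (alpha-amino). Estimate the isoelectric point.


pI = (pKa1 + pKa2) / 2
pI = (1.61 + 8.54) / 2
pI = 5.075

5.075


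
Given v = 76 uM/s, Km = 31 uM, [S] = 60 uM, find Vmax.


Vmax = v * (Km + [S]) / [S]
Vmax = 76 * (31 + 60) / 60
Vmax = 115.2667 uM/s

115.2667 uM/s


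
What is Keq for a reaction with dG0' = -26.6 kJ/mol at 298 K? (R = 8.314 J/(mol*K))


Keq = exp(-dG0 * 1000 / (R * T))
Keq = exp(-(-26.6) * 1000 / (8.314 * 298))
Keq = 45996.3651

45996.3651


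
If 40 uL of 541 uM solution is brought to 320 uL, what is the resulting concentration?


C2 = C1 * V1 / V2
C2 = 541 * 40 / 320
C2 = 67.625 uM

67.625 uM


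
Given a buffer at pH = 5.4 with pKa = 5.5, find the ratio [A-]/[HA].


[A-]/[HA] = 10^(pH - pKa)
= 10^(5.4 - 5.5)
= 0.7943

0.7943


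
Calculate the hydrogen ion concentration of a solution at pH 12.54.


[H+] = 10^(-pH)
[H+] = 10^(-12.54)
[H+] = 2.884e-13 M

2.884e-13 M


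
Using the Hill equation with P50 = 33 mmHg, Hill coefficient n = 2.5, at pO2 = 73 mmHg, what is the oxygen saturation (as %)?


Y = pO2^n / (P50^n + pO2^n)
Y = 73^2.5 / (33^2.5 + 73^2.5)
Y = 87.92%

87.92%


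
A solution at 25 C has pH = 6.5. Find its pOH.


pOH = 14 - pH
pOH = 14 - 6.5
pOH = 7.5

7.5


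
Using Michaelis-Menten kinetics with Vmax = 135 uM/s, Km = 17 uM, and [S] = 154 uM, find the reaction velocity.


v = Vmax * [S] / (Km + [S])
v = 135 * 154 / (17 + 154)
v = 121.5789 uM/s

121.5789 uM/s


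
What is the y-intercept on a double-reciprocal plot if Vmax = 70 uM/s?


y-intercept = 1/Vmax
= 1/70
= 0.0143 s/uM

0.0143 s/uM


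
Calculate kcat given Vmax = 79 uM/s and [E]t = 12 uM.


kcat = Vmax / [E]t
kcat = 79 / 12
kcat = 6.5833 s^-1

6.5833 s^-1


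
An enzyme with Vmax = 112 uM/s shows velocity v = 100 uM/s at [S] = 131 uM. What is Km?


Km = [S] * (Vmax - v) / v
Km = 131 * (112 - 100) / 100
Km = 15.72 uM

15.72 uM


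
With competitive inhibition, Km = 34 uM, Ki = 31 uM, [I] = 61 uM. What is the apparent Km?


Km_app = Km * (1 + [I]/Ki)
Km_app = 34 * (1 + 61/31)
Km_app = 100.9032 uM

100.9032 uM


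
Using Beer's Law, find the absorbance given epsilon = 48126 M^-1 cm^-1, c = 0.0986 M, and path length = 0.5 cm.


A = epsilon * c * l
A = 48126 * 0.0986 * 0.5
A = 2372.6118

2372.6118


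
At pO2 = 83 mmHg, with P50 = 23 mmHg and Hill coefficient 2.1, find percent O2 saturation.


Y = pO2^n / (P50^n + pO2^n)
Y = 83^2.1 / (23^2.1 + 83^2.1)
Y = 93.67%

93.67%


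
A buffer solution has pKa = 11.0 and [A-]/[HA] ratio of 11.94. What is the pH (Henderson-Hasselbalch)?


pH = pKa + log10([A-]/[HA])
pH = 11.0 + log10(11.94)
pH = 12.077

12.077


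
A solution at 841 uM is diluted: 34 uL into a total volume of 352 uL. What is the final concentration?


C2 = C1 * V1 / V2
C2 = 841 * 34 / 352
C2 = 81.233 uM

81.233 uM


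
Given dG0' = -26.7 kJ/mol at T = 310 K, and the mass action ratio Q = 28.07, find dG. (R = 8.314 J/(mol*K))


dG = dG0' + RT * ln(Q) / 1000
dG = -26.7 + 8.314 * 310 * ln(28.07) / 1000
dG = -18.1053 kJ/mol

-18.1053 kJ/mol


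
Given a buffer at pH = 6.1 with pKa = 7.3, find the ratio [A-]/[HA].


[A-]/[HA] = 10^(pH - pKa)
= 10^(6.1 - 7.3)
= 0.0631

0.0631


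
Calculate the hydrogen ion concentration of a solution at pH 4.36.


[H+] = 10^(-pH)
[H+] = 10^(-4.36)
[H+] = 4.365e-05 M

4.365e-05 M


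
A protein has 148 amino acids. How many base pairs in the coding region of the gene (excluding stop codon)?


Each amino acid = 1 codon = 3 bp
bp = 148 * 3 = 444 bp

444 bp


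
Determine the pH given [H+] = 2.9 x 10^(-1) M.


pH = -log10([H+])
pH = -log10(2.9 x 10^(-1))
pH = 0.5376

0.5376


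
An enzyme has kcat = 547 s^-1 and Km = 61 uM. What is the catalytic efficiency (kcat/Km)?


Catalytic efficiency = kcat / Km
= 547 / 61
= 8.9672 uM^-1*s^-1

8.9672 uM^-1*s^-1


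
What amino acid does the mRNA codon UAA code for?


Standard genetic code lookup.
Codon UAA -> Stop

Stop


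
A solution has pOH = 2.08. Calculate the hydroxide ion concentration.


[OH-] = 10^(-pOH)
[OH-] = 10^(-2.08)
[OH-] = 0.0083 M

0.0083 M


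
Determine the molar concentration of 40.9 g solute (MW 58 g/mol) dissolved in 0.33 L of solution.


C = (mass / MW) / volume
C = (40.9 / 58) / 0.33
C = 2.1369 M

2.1369 M


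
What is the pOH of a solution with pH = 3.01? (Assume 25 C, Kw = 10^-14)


pOH = 14 - pH
pOH = 14 - 3.01
pOH = 10.99

10.99


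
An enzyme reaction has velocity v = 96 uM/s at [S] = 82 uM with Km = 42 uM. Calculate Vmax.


Vmax = v * (Km + [S]) / [S]
Vmax = 96 * (42 + 82) / 82
Vmax = 145.1707 uM/s

145.1707 uM/s


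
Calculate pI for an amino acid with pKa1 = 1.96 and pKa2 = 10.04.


pI = (pKa1 + pKa2) / 2
pI = (1.96 + 10.04) / 2
pI = 6.0

6.0


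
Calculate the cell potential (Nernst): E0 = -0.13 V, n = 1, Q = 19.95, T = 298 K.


E = E0 - (RT/nF) * ln(Q)
E = -0.13 - (8.314 * 298 / (1 * 96485)) * ln(19.95)
E = -0.2069 V

-0.2069 V


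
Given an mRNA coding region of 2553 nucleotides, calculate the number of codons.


codons = nucleotides / 3
codons = 2553 / 3 = 851

851


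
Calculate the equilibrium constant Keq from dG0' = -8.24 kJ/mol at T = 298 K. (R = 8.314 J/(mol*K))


Keq = exp(-dG0 * 1000 / (R * T))
Keq = exp(-(-8.24) * 1000 / (8.314 * 298))
Keq = 27.8223

27.8223


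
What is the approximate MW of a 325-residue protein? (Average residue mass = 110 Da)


MW = n_residues * 110 Da
MW = 325 * 110
MW = 35750 Da

35750 Da


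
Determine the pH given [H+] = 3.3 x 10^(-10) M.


pH = -log10([H+])
pH = -log10(3.3 x 10^(-10))
pH = 9.4815

9.4815


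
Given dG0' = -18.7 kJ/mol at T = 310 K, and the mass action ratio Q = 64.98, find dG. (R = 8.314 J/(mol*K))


dG = dG0' + RT * ln(Q) / 1000
dG = -18.7 + 8.314 * 310 * ln(64.98) / 1000
dG = -7.942 kJ/mol

-7.942 kJ/mol


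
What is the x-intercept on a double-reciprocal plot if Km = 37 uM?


x-intercept = -1/Km
= -1/37
= -0.027 1/uM

-0.027 1/uM


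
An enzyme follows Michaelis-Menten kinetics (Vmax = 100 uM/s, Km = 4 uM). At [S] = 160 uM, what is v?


v = Vmax * [S] / (Km + [S])
v = 100 * 160 / (4 + 160)
v = 97.561 uM/s

97.561 uM/s


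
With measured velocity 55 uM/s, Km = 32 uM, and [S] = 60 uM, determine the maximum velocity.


Vmax = v * (Km + [S]) / [S]
Vmax = 55 * (32 + 60) / 60
Vmax = 84.3333 uM/s

84.3333 uM/s


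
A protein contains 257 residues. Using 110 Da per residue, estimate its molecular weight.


MW = n_residues * 110 Da
MW = 257 * 110
MW = 28270 Da

28270 Da


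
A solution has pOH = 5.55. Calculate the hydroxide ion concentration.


[OH-] = 10^(-pOH)
[OH-] = 10^(-5.55)
[OH-] = 2.818e-06 M

2.818e-06 M


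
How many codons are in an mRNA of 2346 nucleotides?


codons = nucleotides / 3
codons = 2346 / 3 = 782

782


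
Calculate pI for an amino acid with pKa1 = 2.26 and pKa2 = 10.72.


pI = (pKa1 + pKa2) / 2
pI = (2.26 + 10.72) / 2
pI = 6.49

6.49


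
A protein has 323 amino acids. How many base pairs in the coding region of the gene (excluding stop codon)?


Each amino acid = 1 codon = 3 bp
bp = 323 * 3 = 969 bp

969 bp


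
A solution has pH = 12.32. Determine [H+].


[H+] = 10^(-pH)
[H+] = 10^(-12.32)
[H+] = 4.786e-13 M

4.786e-13 M


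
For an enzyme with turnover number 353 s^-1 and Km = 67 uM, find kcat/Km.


Catalytic efficiency = kcat / Km
= 353 / 67
= 5.2687 uM^-1*s^-1

5.2687 uM^-1*s^-1


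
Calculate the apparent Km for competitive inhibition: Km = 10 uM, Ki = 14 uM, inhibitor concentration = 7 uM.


Km_app = Km * (1 + [I]/Ki)
Km_app = 10 * (1 + 7/14)
Km_app = 15.0 uM

15.0 uM


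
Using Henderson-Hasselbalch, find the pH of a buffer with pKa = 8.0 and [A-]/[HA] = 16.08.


pH = pKa + log10([A-]/[HA])
pH = 8.0 + log10(16.08)
pH = 9.2063

9.2063


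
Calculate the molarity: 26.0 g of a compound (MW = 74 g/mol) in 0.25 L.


C = (mass / MW) / volume
C = (26.0 / 74) / 0.25
C = 1.4054 M

1.4054 M


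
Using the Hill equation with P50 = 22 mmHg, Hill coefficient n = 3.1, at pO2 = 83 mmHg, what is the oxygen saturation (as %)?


Y = pO2^n / (P50^n + pO2^n)
Y = 83^3.1 / (22^3.1 + 83^3.1)
Y = 98.4%

98.4%


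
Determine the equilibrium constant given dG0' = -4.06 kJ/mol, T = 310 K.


Keq = exp(-dG0 * 1000 / (R * T))
Keq = exp(-(-4.06) * 1000 / (8.314 * 310))
Keq = 4.832

4.832


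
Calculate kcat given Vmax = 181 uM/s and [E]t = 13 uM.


kcat = Vmax / [E]t
kcat = 181 / 13
kcat = 13.9231 s^-1

13.9231 s^-1


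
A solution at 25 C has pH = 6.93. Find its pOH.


pOH = 14 - pH
pOH = 14 - 6.93
pOH = 7.07

7.07


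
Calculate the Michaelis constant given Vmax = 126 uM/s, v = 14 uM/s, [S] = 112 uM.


Km = [S] * (Vmax - v) / v
Km = 112 * (126 - 14) / 14
Km = 896.0 uM

896.0 uM


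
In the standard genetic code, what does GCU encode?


Standard genetic code lookup.
Codon GCU -> Ala

Ala


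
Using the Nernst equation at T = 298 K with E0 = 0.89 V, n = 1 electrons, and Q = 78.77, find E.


E = E0 - (RT/nF) * ln(Q)
E = 0.89 - (8.314 * 298 / (1 * 96485)) * ln(78.77)
E = 0.7779 V

0.7779 V


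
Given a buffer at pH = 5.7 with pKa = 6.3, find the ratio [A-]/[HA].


[A-]/[HA] = 10^(pH - pKa)
= 10^(5.7 - 6.3)
= 0.2512

0.2512


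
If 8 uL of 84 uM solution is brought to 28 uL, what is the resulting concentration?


C2 = C1 * V1 / V2
C2 = 84 * 8 / 28
C2 = 24.0 uM

24.0 uM


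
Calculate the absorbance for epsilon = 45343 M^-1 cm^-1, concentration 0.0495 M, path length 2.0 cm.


A = epsilon * c * l
A = 45343 * 0.0495 * 2.0
A = 4488.957

4488.957


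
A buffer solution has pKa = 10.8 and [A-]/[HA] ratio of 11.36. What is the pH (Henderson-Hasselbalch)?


pH = pKa + log10([A-]/[HA])
pH = 10.8 + log10(11.36)
pH = 11.8554

11.8554


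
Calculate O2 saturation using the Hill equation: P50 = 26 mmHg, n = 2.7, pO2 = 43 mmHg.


Y = pO2^n / (P50^n + pO2^n)
Y = 43^2.7 / (26^2.7 + 43^2.7)
Y = 79.55%

79.55%


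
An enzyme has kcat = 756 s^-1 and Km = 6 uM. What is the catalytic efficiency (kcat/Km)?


Catalytic efficiency = kcat / Km
= 756 / 6
= 126.0 uM^-1*s^-1

126.0 uM^-1*s^-1


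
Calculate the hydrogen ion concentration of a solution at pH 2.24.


[H+] = 10^(-pH)
[H+] = 10^(-2.24)
[H+] = 0.0058 M

0.0058 M


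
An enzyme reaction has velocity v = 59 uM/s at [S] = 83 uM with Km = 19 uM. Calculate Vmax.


Vmax = v * (Km + [S]) / [S]
Vmax = 59 * (19 + 83) / 83
Vmax = 72.506 uM/s

72.506 uM/s


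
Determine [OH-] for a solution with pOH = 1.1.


[OH-] = 10^(-pOH)
[OH-] = 10^(-1.1)
[OH-] = 0.0794 M

0.0794 M


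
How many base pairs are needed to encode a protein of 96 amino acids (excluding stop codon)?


Each amino acid = 1 codon = 3 bp
bp = 96 * 3 = 288 bp

288 bp


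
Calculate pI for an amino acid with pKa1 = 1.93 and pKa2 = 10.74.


pI = (pKa1 + pKa2) / 2
pI = (1.93 + 10.74) / 2
pI = 6.335

6.335


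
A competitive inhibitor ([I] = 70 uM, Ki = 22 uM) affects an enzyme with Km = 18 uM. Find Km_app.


Km_app = Km * (1 + [I]/Ki)
Km_app = 18 * (1 + 70/22)
Km_app = 75.2727 uM

75.2727 uM


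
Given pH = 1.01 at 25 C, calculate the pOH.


pOH = 14 - pH
pOH = 14 - 1.01
pOH = 12.99

12.99


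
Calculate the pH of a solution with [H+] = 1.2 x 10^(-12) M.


pH = -log10([H+])
pH = -log10(1.2 x 10^(-12))
pH = 11.9208

11.9208


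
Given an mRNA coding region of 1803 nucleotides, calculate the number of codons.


codons = nucleotides / 3
codons = 1803 / 3 = 601

601


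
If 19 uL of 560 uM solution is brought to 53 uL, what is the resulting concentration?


C2 = C1 * V1 / V2
C2 = 560 * 19 / 53
C2 = 200.7547 uM

200.7547 uM


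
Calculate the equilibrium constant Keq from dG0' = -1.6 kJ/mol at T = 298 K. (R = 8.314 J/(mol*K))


Keq = exp(-dG0 * 1000 / (R * T))
Keq = exp(-(-1.6) * 1000 / (8.314 * 298))
Keq = 1.9075

1.9075


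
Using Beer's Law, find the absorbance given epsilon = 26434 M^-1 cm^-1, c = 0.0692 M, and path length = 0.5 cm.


A = epsilon * c * l
A = 26434 * 0.0692 * 0.5
A = 914.6164

914.6164


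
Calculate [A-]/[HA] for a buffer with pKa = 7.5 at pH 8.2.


[A-]/[HA] = 10^(pH - pKa)
= 10^(8.2 - 7.5)
= 5.0119

5.0119


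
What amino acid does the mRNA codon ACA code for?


Standard genetic code lookup.
Codon ACA -> Thr

Thr


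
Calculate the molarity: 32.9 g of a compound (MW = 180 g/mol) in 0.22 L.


C = (mass / MW) / volume
C = (32.9 / 180) / 0.22
C = 0.8308 M

0.8308 M


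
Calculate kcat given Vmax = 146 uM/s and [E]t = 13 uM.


kcat = Vmax / [E]t
kcat = 146 / 13
kcat = 11.2308 s^-1

11.2308 s^-1


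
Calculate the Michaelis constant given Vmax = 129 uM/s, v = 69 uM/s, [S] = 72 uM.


Km = [S] * (Vmax - v) / v
Km = 72 * (129 - 69) / 69
Km = 62.6087 uM

62.6087 uM


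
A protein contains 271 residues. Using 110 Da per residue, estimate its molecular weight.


MW = n_residues * 110 Da
MW = 271 * 110
MW = 29810 Da

29810 Da


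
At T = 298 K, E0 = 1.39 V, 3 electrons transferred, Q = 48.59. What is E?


E = E0 - (RT/nF) * ln(Q)
E = 1.39 - (8.314 * 298 / (3 * 96485)) * ln(48.59)
E = 1.3568 V

1.3568 V


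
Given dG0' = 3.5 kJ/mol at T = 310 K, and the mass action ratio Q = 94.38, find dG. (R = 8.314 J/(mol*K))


dG = dG0' + RT * ln(Q) / 1000
dG = 3.5 + 8.314 * 310 * ln(94.38) / 1000
dG = 15.22 kJ/mol

15.22 kJ/mol


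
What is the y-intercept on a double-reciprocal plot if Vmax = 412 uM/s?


y-intercept = 1/Vmax
= 1/412
= 0.0024 s/uM

0.0024 s/uM


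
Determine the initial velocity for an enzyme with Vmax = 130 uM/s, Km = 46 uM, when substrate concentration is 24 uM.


v = Vmax * [S] / (Km + [S])
v = 130 * 24 / (46 + 24)
v = 44.5714 uM/s

44.5714 uM/s


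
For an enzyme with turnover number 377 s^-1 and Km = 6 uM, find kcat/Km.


Catalytic efficiency = kcat / Km
= 377 / 6
= 62.8333 uM^-1*s^-1

62.8333 uM^-1*s^-1


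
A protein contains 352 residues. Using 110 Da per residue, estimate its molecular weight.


MW = n_residues * 110 Da
MW = 352 * 110
MW = 38720 Da

38720 Da


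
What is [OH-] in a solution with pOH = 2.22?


[OH-] = 10^(-pOH)
[OH-] = 10^(-2.22)
[OH-] = 0.006 M

0.006 M


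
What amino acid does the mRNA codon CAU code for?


Standard genetic code lookup.
Codon CAU -> His

His


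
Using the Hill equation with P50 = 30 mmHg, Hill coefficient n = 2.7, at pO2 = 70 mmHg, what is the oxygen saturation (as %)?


Y = pO2^n / (P50^n + pO2^n)
Y = 70^2.7 / (30^2.7 + 70^2.7)
Y = 90.79%

90.79%


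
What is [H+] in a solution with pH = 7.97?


[H+] = 10^(-pH)
[H+] = 10^(-7.97)
[H+] = 1.072e-08 M

1.072e-08 M


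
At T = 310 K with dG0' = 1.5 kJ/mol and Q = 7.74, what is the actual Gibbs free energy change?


dG = dG0' + RT * ln(Q) / 1000
dG = 1.5 + 8.314 * 310 * ln(7.74) / 1000
dG = 6.7743 kJ/mol

6.7743 kJ/mol


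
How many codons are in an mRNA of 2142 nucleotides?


codons = nucleotides / 3
codons = 2142 / 3 = 714

714


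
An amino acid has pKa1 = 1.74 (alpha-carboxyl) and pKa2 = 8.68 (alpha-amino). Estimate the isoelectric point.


pI = (pKa1 + pKa2) / 2
pI = (1.74 + 8.68) / 2
pI = 5.21

5.21


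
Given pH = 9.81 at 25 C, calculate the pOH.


pOH = 14 - pH
pOH = 14 - 9.81
pOH = 4.19

4.19


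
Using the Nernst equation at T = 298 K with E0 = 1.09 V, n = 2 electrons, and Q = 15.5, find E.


E = E0 - (RT/nF) * ln(Q)
E = 1.09 - (8.314 * 298 / (2 * 96485)) * ln(15.5)
E = 1.0548 V

1.0548 V


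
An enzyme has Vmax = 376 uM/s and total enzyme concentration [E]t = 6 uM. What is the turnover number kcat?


kcat = Vmax / [E]t
kcat = 376 / 6
kcat = 62.6667 s^-1

62.6667 s^-1


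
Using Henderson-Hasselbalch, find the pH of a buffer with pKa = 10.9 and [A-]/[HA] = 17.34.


pH = pKa + log10([A-]/[HA])
pH = 10.9 + log10(17.34)
pH = 12.139

12.139


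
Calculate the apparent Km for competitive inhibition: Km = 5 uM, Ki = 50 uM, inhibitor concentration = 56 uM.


Km_app = Km * (1 + [I]/Ki)
Km_app = 5 * (1 + 56/50)
Km_app = 10.6 uM

10.6 uM


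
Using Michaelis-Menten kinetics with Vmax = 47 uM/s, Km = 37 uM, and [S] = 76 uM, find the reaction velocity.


v = Vmax * [S] / (Km + [S])
v = 47 * 76 / (37 + 76)
v = 31.6106 uM/s

31.6106 uM/s


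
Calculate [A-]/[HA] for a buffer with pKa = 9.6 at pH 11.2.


[A-]/[HA] = 10^(pH - pKa)
= 10^(11.2 - 9.6)
= 39.8107

39.8107


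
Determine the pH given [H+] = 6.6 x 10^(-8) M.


pH = -log10([H+])
pH = -log10(6.6 x 10^(-8))
pH = 7.1805

7.1805


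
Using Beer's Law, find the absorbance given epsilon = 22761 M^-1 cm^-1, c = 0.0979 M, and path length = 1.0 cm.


A = epsilon * c * l
A = 22761 * 0.0979 * 1.0
A = 2228.3019

2228.3019


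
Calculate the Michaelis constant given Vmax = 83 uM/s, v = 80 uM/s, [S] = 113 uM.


Km = [S] * (Vmax - v) / v
Km = 113 * (83 - 80) / 80
Km = 4.2375 uM

4.2375 uM


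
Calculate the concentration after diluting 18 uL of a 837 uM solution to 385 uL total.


C2 = C1 * V1 / V2
C2 = 837 * 18 / 385
C2 = 39.1325 uM

39.1325 uM


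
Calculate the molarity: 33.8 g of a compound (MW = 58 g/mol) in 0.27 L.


C = (mass / MW) / volume
C = (33.8 / 58) / 0.27
C = 2.1584 M

2.1584 M


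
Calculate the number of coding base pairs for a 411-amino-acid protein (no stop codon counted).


Each amino acid = 1 codon = 3 bp
bp = 411 * 3 = 1233 bp

1233 bp


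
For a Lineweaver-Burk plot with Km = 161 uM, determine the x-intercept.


x-intercept = -1/Km
= -1/161
= -0.0062 1/uM

-0.0062 1/uM


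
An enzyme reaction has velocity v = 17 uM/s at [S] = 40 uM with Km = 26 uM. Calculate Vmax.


Vmax = v * (Km + [S]) / [S]
Vmax = 17 * (26 + 40) / 40
Vmax = 28.05 uM/s

28.05 uM/s


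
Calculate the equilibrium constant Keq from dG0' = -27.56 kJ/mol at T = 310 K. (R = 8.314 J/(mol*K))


Keq = exp(-dG0 * 1000 / (R * T))
Keq = exp(-(-27.56) * 1000 / (8.314 * 310))
Keq = 44055.0519

44055.0519


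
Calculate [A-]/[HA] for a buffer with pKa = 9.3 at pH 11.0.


[A-]/[HA] = 10^(pH - pKa)
= 10^(11.0 - 9.3)
= 50.1187

50.1187


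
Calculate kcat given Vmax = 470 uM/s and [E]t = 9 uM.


kcat = Vmax / [E]t
kcat = 470 / 9
kcat = 52.2222 s^-1

52.2222 s^-1


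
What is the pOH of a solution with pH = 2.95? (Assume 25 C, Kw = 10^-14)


pOH = 14 - pH
pOH = 14 - 2.95
pOH = 11.05

11.05


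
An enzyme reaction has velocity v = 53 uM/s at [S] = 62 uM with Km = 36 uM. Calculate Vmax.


Vmax = v * (Km + [S]) / [S]
Vmax = 53 * (36 + 62) / 62
Vmax = 83.7742 uM/s

83.7742 uM/s


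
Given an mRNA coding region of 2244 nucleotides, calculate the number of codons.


codons = nucleotides / 3
codons = 2244 / 3 = 748

748


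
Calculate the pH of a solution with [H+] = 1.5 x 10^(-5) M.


pH = -log10([H+])
pH = -log10(1.5 x 10^(-5))
pH = 4.8239

4.8239


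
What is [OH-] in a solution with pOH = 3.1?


[OH-] = 10^(-pOH)
[OH-] = 10^(-3.1)
[OH-] = 7.943e-04 M

7.943e-04 M


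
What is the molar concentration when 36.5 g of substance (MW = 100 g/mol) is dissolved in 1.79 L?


C = (mass / MW) / volume
C = (36.5 / 100) / 1.79
C = 0.2039 M

0.2039 M


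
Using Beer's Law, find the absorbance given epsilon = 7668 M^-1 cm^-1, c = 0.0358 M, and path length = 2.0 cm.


A = epsilon * c * l
A = 7668 * 0.0358 * 2.0
A = 549.0288

549.0288


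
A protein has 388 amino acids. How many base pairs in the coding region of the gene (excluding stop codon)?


Each amino acid = 1 codon = 3 bp
bp = 388 * 3 = 1164 bp

1164 bp


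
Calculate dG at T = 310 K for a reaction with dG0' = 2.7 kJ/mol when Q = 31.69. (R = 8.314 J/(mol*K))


dG = dG0' + RT * ln(Q) / 1000
dG = 2.7 + 8.314 * 310 * ln(31.69) / 1000
dG = 11.6073 kJ/mol

11.6073 kJ/mol


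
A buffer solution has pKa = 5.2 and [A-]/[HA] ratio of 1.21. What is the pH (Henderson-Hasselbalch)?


pH = pKa + log10([A-]/[HA])
pH = 5.2 + log10(1.21)
pH = 5.2828

5.2828


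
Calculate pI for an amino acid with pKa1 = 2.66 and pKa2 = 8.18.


pI = (pKa1 + pKa2) / 2
pI = (2.66 + 8.18) / 2
pI = 5.42

5.42


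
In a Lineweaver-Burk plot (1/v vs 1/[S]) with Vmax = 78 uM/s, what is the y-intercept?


y-intercept = 1/Vmax
= 1/78
= 0.0128 s/uM

0.0128 s/uM


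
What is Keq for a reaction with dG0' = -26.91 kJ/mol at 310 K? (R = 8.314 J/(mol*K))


Keq = exp(-dG0 * 1000 / (R * T))
Keq = exp(-(-26.91) * 1000 / (8.314 * 310))
Keq = 34234.778

34234.778


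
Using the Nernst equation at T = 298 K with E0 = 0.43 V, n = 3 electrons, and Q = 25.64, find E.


E = E0 - (RT/nF) * ln(Q)
E = 0.43 - (8.314 * 298 / (3 * 96485)) * ln(25.64)
E = 0.4022 V

0.4022 V


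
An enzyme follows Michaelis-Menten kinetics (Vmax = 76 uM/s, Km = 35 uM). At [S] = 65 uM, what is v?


v = Vmax * [S] / (Km + [S])
v = 76 * 65 / (35 + 65)
v = 49.4 uM/s

49.4 uM/s


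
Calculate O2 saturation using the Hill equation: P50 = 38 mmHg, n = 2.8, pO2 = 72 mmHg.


Y = pO2^n / (P50^n + pO2^n)
Y = 72^2.8 / (38^2.8 + 72^2.8)
Y = 85.69%

85.69%


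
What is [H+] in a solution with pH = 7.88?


[H+] = 10^(-pH)
[H+] = 10^(-7.88)
[H+] = 1.318e-08 M

1.318e-08 M


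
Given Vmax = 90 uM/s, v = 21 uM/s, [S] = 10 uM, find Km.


Km = [S] * (Vmax - v) / v
Km = 10 * (90 - 21) / 21
Km = 32.8571 uM

32.8571 uM


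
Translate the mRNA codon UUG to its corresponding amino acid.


Standard genetic code lookup.
Codon UUG -> Leu

Leu


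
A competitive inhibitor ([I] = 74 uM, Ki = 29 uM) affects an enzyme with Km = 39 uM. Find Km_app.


Km_app = Km * (1 + [I]/Ki)
Km_app = 39 * (1 + 74/29)
Km_app = 138.5172 uM

138.5172 uM


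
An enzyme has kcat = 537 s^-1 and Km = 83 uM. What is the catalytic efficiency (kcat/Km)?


Catalytic efficiency = kcat / Km
= 537 / 83
= 6.4699 uM^-1*s^-1

6.4699 uM^-1*s^-1


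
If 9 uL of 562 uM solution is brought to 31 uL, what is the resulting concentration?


C2 = C1 * V1 / V2
C2 = 562 * 9 / 31
C2 = 163.1613 uM

163.1613 uM


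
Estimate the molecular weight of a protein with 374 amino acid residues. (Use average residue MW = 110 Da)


MW = n_residues * 110 Da
MW = 374 * 110
MW = 41140 Da

41140 Da


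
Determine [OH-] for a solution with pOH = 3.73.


[OH-] = 10^(-pOH)
[OH-] = 10^(-3.73)
[OH-] = 1.862e-04 M

1.862e-04 M


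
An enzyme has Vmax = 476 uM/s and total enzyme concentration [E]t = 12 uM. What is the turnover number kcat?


kcat = Vmax / [E]t
kcat = 476 / 12
kcat = 39.6667 s^-1

39.6667 s^-1


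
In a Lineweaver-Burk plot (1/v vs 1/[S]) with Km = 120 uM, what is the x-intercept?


x-intercept = -1/Km
= -1/120
= -0.0083 1/uM

-0.0083 1/uM


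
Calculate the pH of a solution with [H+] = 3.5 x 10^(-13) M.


pH = -log10([H+])
pH = -log10(3.5 x 10^(-13))
pH = 12.4559

12.4559


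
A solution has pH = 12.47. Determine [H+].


[H+] = 10^(-pH)
[H+] = 10^(-12.47)
[H+] = 3.388e-13 M

3.388e-13 M


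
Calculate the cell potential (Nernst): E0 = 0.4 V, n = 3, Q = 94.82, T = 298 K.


E = E0 - (RT/nF) * ln(Q)
E = 0.4 - (8.314 * 298 / (3 * 96485)) * ln(94.82)
E = 0.361 V

0.361 V


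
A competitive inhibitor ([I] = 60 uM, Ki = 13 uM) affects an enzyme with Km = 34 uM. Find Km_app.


Km_app = Km * (1 + [I]/Ki)
Km_app = 34 * (1 + 60/13)
Km_app = 190.9231 uM

190.9231 uM


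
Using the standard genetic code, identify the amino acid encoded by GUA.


Standard genetic code lookup.
Codon GUA -> Val

Val


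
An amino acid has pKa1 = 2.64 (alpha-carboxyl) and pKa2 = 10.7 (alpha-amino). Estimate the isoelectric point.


pI = (pKa1 + pKa2) / 2
pI = (2.64 + 10.7) / 2
pI = 6.67

6.67


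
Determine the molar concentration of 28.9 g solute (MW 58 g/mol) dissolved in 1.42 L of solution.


C = (mass / MW) / volume
C = (28.9 / 58) / 1.42
C = 0.3509 M

0.3509 M


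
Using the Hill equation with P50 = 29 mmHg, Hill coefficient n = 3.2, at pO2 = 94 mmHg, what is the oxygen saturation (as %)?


Y = pO2^n / (P50^n + pO2^n)
Y = 94^3.2 / (29^3.2 + 94^3.2)
Y = 97.73%

97.73%


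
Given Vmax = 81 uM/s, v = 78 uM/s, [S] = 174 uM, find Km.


Km = [S] * (Vmax - v) / v
Km = 174 * (81 - 78) / 78
Km = 6.6923 uM

6.6923 uM


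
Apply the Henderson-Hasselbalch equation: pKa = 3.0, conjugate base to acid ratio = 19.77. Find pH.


pH = pKa + log10([A-]/[HA])
pH = 3.0 + log10(19.77)
pH = 4.296

4.296


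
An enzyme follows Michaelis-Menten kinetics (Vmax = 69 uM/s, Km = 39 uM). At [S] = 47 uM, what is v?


v = Vmax * [S] / (Km + [S])
v = 69 * 47 / (39 + 47)
v = 37.7093 uM/s

37.7093 uM/s
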